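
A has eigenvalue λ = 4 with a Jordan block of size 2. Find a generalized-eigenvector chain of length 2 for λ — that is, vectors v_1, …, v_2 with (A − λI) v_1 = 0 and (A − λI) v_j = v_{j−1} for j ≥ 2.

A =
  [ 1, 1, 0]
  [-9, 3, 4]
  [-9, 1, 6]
A Jordan chain for λ = 4 of length 2:
v_1 = (-3, -9, -9)ᵀ
v_2 = (1, 0, 0)ᵀ

Let N = A − (4)·I. We want v_2 with N^2 v_2 = 0 but N^1 v_2 ≠ 0; then v_{j-1} := N · v_j for j = 2, …, 2.

Pick v_2 = (1, 0, 0)ᵀ.
Then v_1 = N · v_2 = (-3, -9, -9)ᵀ.

Sanity check: (A − (4)·I) v_1 = (0, 0, 0)ᵀ = 0. ✓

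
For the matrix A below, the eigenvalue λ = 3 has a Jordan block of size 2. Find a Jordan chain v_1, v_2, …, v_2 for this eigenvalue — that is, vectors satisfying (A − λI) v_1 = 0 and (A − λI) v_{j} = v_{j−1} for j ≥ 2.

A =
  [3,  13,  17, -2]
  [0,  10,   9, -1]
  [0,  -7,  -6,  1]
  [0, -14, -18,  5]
A Jordan chain for λ = 3 of length 2:
v_1 = (13, 7, -7, -14)ᵀ
v_2 = (0, 1, 0, 0)ᵀ

Let N = A − (3)·I. We want v_2 with N^2 v_2 = 0 but N^1 v_2 ≠ 0; then v_{j-1} := N · v_j for j = 2, …, 2.

Pick v_2 = (0, 1, 0, 0)ᵀ.
Then v_1 = N · v_2 = (13, 7, -7, -14)ᵀ.

Sanity check: (A − (3)·I) v_1 = (0, 0, 0, 0)ᵀ = 0. ✓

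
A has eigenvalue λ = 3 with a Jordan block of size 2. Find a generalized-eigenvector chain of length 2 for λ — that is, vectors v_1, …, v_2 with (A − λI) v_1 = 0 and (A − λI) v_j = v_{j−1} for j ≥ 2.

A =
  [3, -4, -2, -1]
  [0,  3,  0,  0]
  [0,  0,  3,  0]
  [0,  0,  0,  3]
A Jordan chain for λ = 3 of length 2:
v_1 = (-4, 0, 0, 0)ᵀ
v_2 = (0, 1, 0, 0)ᵀ

Let N = A − (3)·I. We want v_2 with N^2 v_2 = 0 but N^1 v_2 ≠ 0; then v_{j-1} := N · v_j for j = 2, …, 2.

Pick v_2 = (0, 1, 0, 0)ᵀ.
Then v_1 = N · v_2 = (-4, 0, 0, 0)ᵀ.

Sanity check: (A − (3)·I) v_1 = (0, 0, 0, 0)ᵀ = 0. ✓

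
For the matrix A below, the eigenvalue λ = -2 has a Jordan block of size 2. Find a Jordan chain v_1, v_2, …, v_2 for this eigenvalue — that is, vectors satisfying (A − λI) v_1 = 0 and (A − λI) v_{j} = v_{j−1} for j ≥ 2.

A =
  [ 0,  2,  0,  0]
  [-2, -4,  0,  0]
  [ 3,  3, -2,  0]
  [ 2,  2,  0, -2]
A Jordan chain for λ = -2 of length 2:
v_1 = (2, -2, 3, 2)ᵀ
v_2 = (1, 0, 0, 0)ᵀ

Let N = A − (-2)·I. We want v_2 with N^2 v_2 = 0 but N^1 v_2 ≠ 0; then v_{j-1} := N · v_j for j = 2, …, 2.

Pick v_2 = (1, 0, 0, 0)ᵀ.
Then v_1 = N · v_2 = (2, -2, 3, 2)ᵀ.

Sanity check: (A − (-2)·I) v_1 = (0, 0, 0, 0)ᵀ = 0. ✓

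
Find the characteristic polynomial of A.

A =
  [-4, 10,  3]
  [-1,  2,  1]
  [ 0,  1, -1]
x^3 + 3*x^2 + 3*x + 1

Expanding det(x·I − A) (e.g. by cofactor expansion or by noting that A is similar to its Jordan form J, which has the same characteristic polynomial as A) gives
  χ_A(x) = x^3 + 3*x^2 + 3*x + 1
which factors as (x + 1)^3. The eigenvalues (with algebraic multiplicities) are λ = -1 with multiplicity 3.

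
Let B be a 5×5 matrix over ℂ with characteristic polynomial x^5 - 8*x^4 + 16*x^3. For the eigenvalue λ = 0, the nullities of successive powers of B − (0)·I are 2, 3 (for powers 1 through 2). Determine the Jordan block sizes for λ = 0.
Block sizes for λ = 0: [2, 1]

From the dimensions of kernels of powers, the number of Jordan blocks of size at least j is d_j − d_{j−1} where d_j = dim ker(N^j) (with d_0 = 0). Computing the differences gives [2, 1].
The number of blocks of size exactly k is (#blocks of size ≥ k) − (#blocks of size ≥ k + 1), so the partition is: 1 block(s) of size 1, 1 block(s) of size 2.
In nonincreasing order the block sizes are [2, 1].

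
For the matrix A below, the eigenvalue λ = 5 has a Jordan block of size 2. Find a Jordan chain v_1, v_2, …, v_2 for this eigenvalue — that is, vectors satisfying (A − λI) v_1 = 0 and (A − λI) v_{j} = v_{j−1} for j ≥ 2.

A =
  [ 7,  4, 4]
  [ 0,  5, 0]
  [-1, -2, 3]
A Jordan chain for λ = 5 of length 2:
v_1 = (2, 0, -1)ᵀ
v_2 = (1, 0, 0)ᵀ

Let N = A − (5)·I. We want v_2 with N^2 v_2 = 0 but N^1 v_2 ≠ 0; then v_{j-1} := N · v_j for j = 2, …, 2.

Pick v_2 = (1, 0, 0)ᵀ.
Then v_1 = N · v_2 = (2, 0, -1)ᵀ.

Sanity check: (A − (5)·I) v_1 = (0, 0, 0)ᵀ = 0. ✓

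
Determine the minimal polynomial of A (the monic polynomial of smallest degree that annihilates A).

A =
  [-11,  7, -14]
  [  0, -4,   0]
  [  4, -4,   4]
x^2 + 7*x + 12

The characteristic polynomial is χ_A(x) = (x + 3)*(x + 4)^2, so the eigenvalues are known. The minimal polynomial is
  m_A(x) = Π_λ (x − λ)^{k_λ}
where k_λ is the size of the *largest* Jordan block for λ (equivalently, the smallest k with (A − λI)^k v = 0 for every generalised eigenvector v of λ).

  λ = -4: largest Jordan block has size 1, contributing (x + 4)
  λ = -3: largest Jordan block has size 1, contributing (x + 3)

So m_A(x) = (x + 3)*(x + 4) = x^2 + 7*x + 12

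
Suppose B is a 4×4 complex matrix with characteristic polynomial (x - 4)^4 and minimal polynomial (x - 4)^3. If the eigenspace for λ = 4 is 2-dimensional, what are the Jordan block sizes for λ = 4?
Block sizes for λ = 4: [3, 1]

Step 1 — from the characteristic polynomial, algebraic multiplicity of λ = 4 is 4. From dim ker(B − (4)·I) = 2, there are exactly 2 Jordan blocks for λ = 4.
Step 2 — from the minimal polynomial, the factor (x − 4)^3 tells us the largest block for λ = 4 has size 3.
Step 3 — with total size 4, 2 blocks, and largest block 3, the block sizes (in nonincreasing order) are [3, 1].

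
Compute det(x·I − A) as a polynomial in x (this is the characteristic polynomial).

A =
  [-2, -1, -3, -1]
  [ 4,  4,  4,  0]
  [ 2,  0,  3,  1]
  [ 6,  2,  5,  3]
x^4 - 8*x^3 + 24*x^2 - 32*x + 16

Expanding det(x·I − A) (e.g. by cofactor expansion or by noting that A is similar to its Jordan form J, which has the same characteristic polynomial as A) gives
  χ_A(x) = x^4 - 8*x^3 + 24*x^2 - 32*x + 16
which factors as (x - 2)^4. The eigenvalues (with algebraic multiplicities) are λ = 2 with multiplicity 4.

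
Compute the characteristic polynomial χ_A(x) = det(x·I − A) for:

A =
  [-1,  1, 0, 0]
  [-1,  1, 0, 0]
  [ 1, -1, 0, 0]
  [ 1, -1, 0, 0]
x^4

Expanding det(x·I − A) (e.g. by cofactor expansion or by noting that A is similar to its Jordan form J, which has the same characteristic polynomial as A) gives
  χ_A(x) = x^4
which factors as x^4. The eigenvalues (with algebraic multiplicities) are λ = 0 with multiplicity 4.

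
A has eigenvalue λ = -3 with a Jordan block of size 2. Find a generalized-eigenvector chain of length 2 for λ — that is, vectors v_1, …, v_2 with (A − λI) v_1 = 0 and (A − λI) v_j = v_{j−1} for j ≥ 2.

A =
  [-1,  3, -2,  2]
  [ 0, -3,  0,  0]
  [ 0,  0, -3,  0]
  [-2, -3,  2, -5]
A Jordan chain for λ = -3 of length 2:
v_1 = (2, 0, 0, -2)ᵀ
v_2 = (1, 0, 0, 0)ᵀ

Let N = A − (-3)·I. We want v_2 with N^2 v_2 = 0 but N^1 v_2 ≠ 0; then v_{j-1} := N · v_j for j = 2, …, 2.

Pick v_2 = (1, 0, 0, 0)ᵀ.
Then v_1 = N · v_2 = (2, 0, 0, -2)ᵀ.

Sanity check: (A − (-3)·I) v_1 = (0, 0, 0, 0)ᵀ = 0. ✓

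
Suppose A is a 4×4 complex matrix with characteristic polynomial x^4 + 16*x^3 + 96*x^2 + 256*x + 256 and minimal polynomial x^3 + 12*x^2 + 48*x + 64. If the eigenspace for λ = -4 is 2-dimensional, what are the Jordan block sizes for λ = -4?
Block sizes for λ = -4: [3, 1]

Step 1 — from the characteristic polynomial, algebraic multiplicity of λ = -4 is 4. From dim ker(A − (-4)·I) = 2, there are exactly 2 Jordan blocks for λ = -4.
Step 2 — from the minimal polynomial, the factor (x + 4)^3 tells us the largest block for λ = -4 has size 3.
Step 3 — with total size 4, 2 blocks, and largest block 3, the block sizes (in nonincreasing order) are [3, 1].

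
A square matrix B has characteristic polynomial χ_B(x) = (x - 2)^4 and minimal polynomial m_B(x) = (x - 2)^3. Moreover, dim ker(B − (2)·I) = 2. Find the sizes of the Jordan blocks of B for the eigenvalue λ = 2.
Block sizes for λ = 2: [3, 1]

Step 1 — from the characteristic polynomial, algebraic multiplicity of λ = 2 is 4. From dim ker(B − (2)·I) = 2, there are exactly 2 Jordan blocks for λ = 2.
Step 2 — from the minimal polynomial, the factor (x − 2)^3 tells us the largest block for λ = 2 has size 3.
Step 3 — with total size 4, 2 blocks, and largest block 3, the block sizes (in nonincreasing order) are [3, 1].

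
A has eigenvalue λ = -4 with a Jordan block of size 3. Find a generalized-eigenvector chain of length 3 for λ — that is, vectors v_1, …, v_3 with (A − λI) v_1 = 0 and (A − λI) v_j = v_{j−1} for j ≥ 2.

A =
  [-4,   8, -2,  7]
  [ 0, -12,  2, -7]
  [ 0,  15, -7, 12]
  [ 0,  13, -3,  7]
A Jordan chain for λ = -4 of length 3:
v_1 = (-3, 3, -9, -6)ᵀ
v_2 = (8, -8, 15, 13)ᵀ
v_3 = (0, 1, 0, 0)ᵀ

Let N = A − (-4)·I. We want v_3 with N^3 v_3 = 0 but N^2 v_3 ≠ 0; then v_{j-1} := N · v_j for j = 3, …, 2.

Pick v_3 = (0, 1, 0, 0)ᵀ.
Then v_2 = N · v_3 = (8, -8, 15, 13)ᵀ.
Then v_1 = N · v_2 = (-3, 3, -9, -6)ᵀ.

Sanity check: (A − (-4)·I) v_1 = (0, 0, 0, 0)ᵀ = 0. ✓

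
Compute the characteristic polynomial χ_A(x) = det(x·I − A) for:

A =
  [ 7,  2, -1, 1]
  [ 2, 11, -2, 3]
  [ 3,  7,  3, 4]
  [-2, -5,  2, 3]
x^4 - 24*x^3 + 216*x^2 - 864*x + 1296

Expanding det(x·I − A) (e.g. by cofactor expansion or by noting that A is similar to its Jordan form J, which has the same characteristic polynomial as A) gives
  χ_A(x) = x^4 - 24*x^3 + 216*x^2 - 864*x + 1296
which factors as (x - 6)^4. The eigenvalues (with algebraic multiplicities) are λ = 6 with multiplicity 4.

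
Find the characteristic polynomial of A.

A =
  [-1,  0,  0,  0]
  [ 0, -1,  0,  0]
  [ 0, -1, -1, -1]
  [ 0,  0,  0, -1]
x^4 + 4*x^3 + 6*x^2 + 4*x + 1

Expanding det(x·I − A) (e.g. by cofactor expansion or by noting that A is similar to its Jordan form J, which has the same characteristic polynomial as A) gives
  χ_A(x) = x^4 + 4*x^3 + 6*x^2 + 4*x + 1
which factors as (x + 1)^4. The eigenvalues (with algebraic multiplicities) are λ = -1 with multiplicity 4.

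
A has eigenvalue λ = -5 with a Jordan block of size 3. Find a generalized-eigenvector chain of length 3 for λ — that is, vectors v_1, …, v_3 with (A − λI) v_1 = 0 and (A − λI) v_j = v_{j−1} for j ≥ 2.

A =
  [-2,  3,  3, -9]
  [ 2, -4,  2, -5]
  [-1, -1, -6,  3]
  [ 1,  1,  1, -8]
A Jordan chain for λ = -5 of length 3:
v_1 = (3, 1, -1, 1)ᵀ
v_2 = (3, 2, -1, 1)ᵀ
v_3 = (1, 0, 0, 0)ᵀ

Let N = A − (-5)·I. We want v_3 with N^3 v_3 = 0 but N^2 v_3 ≠ 0; then v_{j-1} := N · v_j for j = 3, …, 2.

Pick v_3 = (1, 0, 0, 0)ᵀ.
Then v_2 = N · v_3 = (3, 2, -1, 1)ᵀ.
Then v_1 = N · v_2 = (3, 1, -1, 1)ᵀ.

Sanity check: (A − (-5)·I) v_1 = (0, 0, 0, 0)ᵀ = 0. ✓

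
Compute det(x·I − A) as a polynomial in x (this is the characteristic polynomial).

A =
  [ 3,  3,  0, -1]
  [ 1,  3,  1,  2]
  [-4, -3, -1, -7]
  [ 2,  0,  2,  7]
x^4 - 12*x^3 + 54*x^2 - 108*x + 81

Expanding det(x·I − A) (e.g. by cofactor expansion or by noting that A is similar to its Jordan form J, which has the same characteristic polynomial as A) gives
  χ_A(x) = x^4 - 12*x^3 + 54*x^2 - 108*x + 81
which factors as (x - 3)^4. The eigenvalues (with algebraic multiplicities) are λ = 3 with multiplicity 4.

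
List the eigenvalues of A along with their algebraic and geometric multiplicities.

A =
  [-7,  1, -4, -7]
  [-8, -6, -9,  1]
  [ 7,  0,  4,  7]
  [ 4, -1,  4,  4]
λ = -3: alg = 3, geom = 1; λ = 4: alg = 1, geom = 1

Step 1 — factor the characteristic polynomial to read off the algebraic multiplicities:
  χ_A(x) = (x - 4)*(x + 3)^3

Step 2 — compute geometric multiplicities via the rank-nullity identity g(λ) = n − rank(A − λI):
  rank(A − (-3)·I) = 3, so dim ker(A − (-3)·I) = n − 3 = 1
  rank(A − (4)·I) = 3, so dim ker(A − (4)·I) = n − 3 = 1

Summary:
  λ = -3: algebraic multiplicity = 3, geometric multiplicity = 1
  λ = 4: algebraic multiplicity = 1, geometric multiplicity = 1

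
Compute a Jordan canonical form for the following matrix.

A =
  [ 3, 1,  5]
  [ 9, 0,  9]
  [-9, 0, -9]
J_2(-3) ⊕ J_1(0)

The characteristic polynomial is
  det(x·I − A) = x^3 + 6*x^2 + 9*x = x*(x + 3)^2

Eigenvalues and multiplicities (the geometric multiplicity of λ is n − rank(A − λI), which equals the number of Jordan blocks for λ):
  λ = -3: algebraic multiplicity = 2, geometric multiplicity = 1
  λ = 0: algebraic multiplicity = 1, geometric multiplicity = 1

Determining the block sizes for each eigenvalue:
  λ = -3: one block (gm = 1), so the single block has size am = 2 → block sizes [2]
  λ = 0: one block (gm = 1), so the single block has size am = 1 → block sizes [1]

Assembling the blocks gives a Jordan form
J =
  [-3,  1, 0]
  [ 0, -3, 0]
  [ 0,  0, 0]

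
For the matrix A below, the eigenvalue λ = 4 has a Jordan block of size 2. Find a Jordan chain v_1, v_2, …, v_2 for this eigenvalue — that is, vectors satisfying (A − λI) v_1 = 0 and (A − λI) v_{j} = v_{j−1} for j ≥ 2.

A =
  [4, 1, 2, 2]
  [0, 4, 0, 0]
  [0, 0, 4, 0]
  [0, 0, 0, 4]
A Jordan chain for λ = 4 of length 2:
v_1 = (1, 0, 0, 0)ᵀ
v_2 = (0, 1, 0, 0)ᵀ

Let N = A − (4)·I. We want v_2 with N^2 v_2 = 0 but N^1 v_2 ≠ 0; then v_{j-1} := N · v_j for j = 2, …, 2.

Pick v_2 = (0, 1, 0, 0)ᵀ.
Then v_1 = N · v_2 = (1, 0, 0, 0)ᵀ.

Sanity check: (A − (4)·I) v_1 = (0, 0, 0, 0)ᵀ = 0. ✓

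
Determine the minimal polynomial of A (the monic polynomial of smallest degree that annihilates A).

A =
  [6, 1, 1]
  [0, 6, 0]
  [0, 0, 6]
x^2 - 12*x + 36

The characteristic polynomial is χ_A(x) = (x - 6)^3, so the eigenvalues are known. The minimal polynomial is
  m_A(x) = Π_λ (x − λ)^{k_λ}
where k_λ is the size of the *largest* Jordan block for λ (equivalently, the smallest k with (A − λI)^k v = 0 for every generalised eigenvector v of λ).

  λ = 6: largest Jordan block has size 2, contributing (x − 6)^2

So m_A(x) = (x - 6)^2 = x^2 - 12*x + 36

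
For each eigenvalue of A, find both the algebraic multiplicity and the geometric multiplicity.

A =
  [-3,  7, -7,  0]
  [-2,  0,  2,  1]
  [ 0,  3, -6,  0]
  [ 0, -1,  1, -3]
λ = -3: alg = 4, geom = 2

Step 1 — factor the characteristic polynomial to read off the algebraic multiplicities:
  χ_A(x) = (x + 3)^4

Step 2 — compute geometric multiplicities via the rank-nullity identity g(λ) = n − rank(A − λI):
  rank(A − (-3)·I) = 2, so dim ker(A − (-3)·I) = n − 2 = 2

Summary:
  λ = -3: algebraic multiplicity = 4, geometric multiplicity = 2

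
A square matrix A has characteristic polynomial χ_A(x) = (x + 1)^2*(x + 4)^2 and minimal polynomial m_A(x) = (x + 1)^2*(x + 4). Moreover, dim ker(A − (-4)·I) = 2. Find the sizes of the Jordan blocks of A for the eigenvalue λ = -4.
Block sizes for λ = -4: [1, 1]

Step 1 — from the characteristic polynomial, algebraic multiplicity of λ = -4 is 2. From dim ker(A − (-4)·I) = 2, there are exactly 2 Jordan blocks for λ = -4.
Step 2 — from the minimal polynomial, the factor (x + 4) tells us the largest block for λ = -4 has size 1.
Step 3 — with total size 2, 2 blocks, and largest block 1, the block sizes (in nonincreasing order) are [1, 1].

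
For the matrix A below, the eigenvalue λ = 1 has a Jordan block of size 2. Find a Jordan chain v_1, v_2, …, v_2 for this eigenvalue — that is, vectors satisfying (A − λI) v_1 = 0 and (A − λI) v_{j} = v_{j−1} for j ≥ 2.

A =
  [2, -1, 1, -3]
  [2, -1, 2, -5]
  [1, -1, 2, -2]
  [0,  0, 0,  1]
A Jordan chain for λ = 1 of length 2:
v_1 = (1, 2, 1, 0)ᵀ
v_2 = (1, 0, 0, 0)ᵀ

Let N = A − (1)·I. We want v_2 with N^2 v_2 = 0 but N^1 v_2 ≠ 0; then v_{j-1} := N · v_j for j = 2, …, 2.

Pick v_2 = (1, 0, 0, 0)ᵀ.
Then v_1 = N · v_2 = (1, 2, 1, 0)ᵀ.

Sanity check: (A − (1)·I) v_1 = (0, 0, 0, 0)ᵀ = 0. ✓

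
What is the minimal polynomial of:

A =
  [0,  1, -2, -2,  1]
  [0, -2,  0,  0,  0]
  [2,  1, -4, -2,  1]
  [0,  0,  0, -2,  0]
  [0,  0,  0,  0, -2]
x^2 + 4*x + 4

The characteristic polynomial is χ_A(x) = (x + 2)^5, so the eigenvalues are known. The minimal polynomial is
  m_A(x) = Π_λ (x − λ)^{k_λ}
where k_λ is the size of the *largest* Jordan block for λ (equivalently, the smallest k with (A − λI)^k v = 0 for every generalised eigenvector v of λ).

  λ = -2: largest Jordan block has size 2, contributing (x + 2)^2

So m_A(x) = (x + 2)^2 = x^2 + 4*x + 4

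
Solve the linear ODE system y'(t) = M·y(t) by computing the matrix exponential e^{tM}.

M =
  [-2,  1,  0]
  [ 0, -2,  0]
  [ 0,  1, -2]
e^{tM} =
  [exp(-2*t), t*exp(-2*t), 0]
  [0, exp(-2*t), 0]
  [0, t*exp(-2*t), exp(-2*t)]

Strategy: write M = P · J · P⁻¹ where J is a Jordan canonical form, so e^{tM} = P · e^{tJ} · P⁻¹, and e^{tJ} can be computed block-by-block.

M has Jordan form
J =
  [-2,  1,  0]
  [ 0, -2,  0]
  [ 0,  0, -2]
(up to reordering of blocks).

Per-block formulas:
  For a 1×1 block at λ = -2: exp(t · [-2]) = [e^(-2t)].
  For a 2×2 Jordan block J_2(-2): exp(t · J_2(-2)) = e^(-2t)·(I + t·N), where N is the 2×2 nilpotent shift.

After assembling e^{tJ} and conjugating by P, we get:

e^{tM} =
  [exp(-2*t), t*exp(-2*t), 0]
  [0, exp(-2*t), 0]
  [0, t*exp(-2*t), exp(-2*t)]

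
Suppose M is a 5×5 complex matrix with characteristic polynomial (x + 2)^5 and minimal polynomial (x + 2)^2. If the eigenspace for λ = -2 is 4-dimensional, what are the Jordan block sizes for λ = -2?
Block sizes for λ = -2: [2, 1, 1, 1]

Step 1 — from the characteristic polynomial, algebraic multiplicity of λ = -2 is 5. From dim ker(M − (-2)·I) = 4, there are exactly 4 Jordan blocks for λ = -2.
Step 2 — from the minimal polynomial, the factor (x + 2)^2 tells us the largest block for λ = -2 has size 2.
Step 3 — with total size 5, 4 blocks, and largest block 2, the block sizes (in nonincreasing order) are [2, 1, 1, 1].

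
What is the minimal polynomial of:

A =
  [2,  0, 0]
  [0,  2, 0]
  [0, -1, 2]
x^2 - 4*x + 4

The characteristic polynomial is χ_A(x) = (x - 2)^3, so the eigenvalues are known. The minimal polynomial is
  m_A(x) = Π_λ (x − λ)^{k_λ}
where k_λ is the size of the *largest* Jordan block for λ (equivalently, the smallest k with (A − λI)^k v = 0 for every generalised eigenvector v of λ).

  λ = 2: largest Jordan block has size 2, contributing (x − 2)^2

So m_A(x) = (x - 2)^2 = x^2 - 4*x + 4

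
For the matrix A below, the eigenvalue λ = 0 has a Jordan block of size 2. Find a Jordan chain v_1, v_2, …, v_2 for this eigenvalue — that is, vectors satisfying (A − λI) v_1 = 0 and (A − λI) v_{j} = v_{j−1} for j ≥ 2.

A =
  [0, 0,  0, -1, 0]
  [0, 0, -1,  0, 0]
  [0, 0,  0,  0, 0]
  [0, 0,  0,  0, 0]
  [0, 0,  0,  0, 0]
A Jordan chain for λ = 0 of length 2:
v_1 = (0, -1, 0, 0, 0)ᵀ
v_2 = (0, 0, 1, 0, 0)ᵀ

Let N = A − (0)·I. We want v_2 with N^2 v_2 = 0 but N^1 v_2 ≠ 0; then v_{j-1} := N · v_j for j = 2, …, 2.

Pick v_2 = (0, 0, 1, 0, 0)ᵀ.
Then v_1 = N · v_2 = (0, -1, 0, 0, 0)ᵀ.

Sanity check: (A − (0)·I) v_1 = (0, 0, 0, 0, 0)ᵀ = 0. ✓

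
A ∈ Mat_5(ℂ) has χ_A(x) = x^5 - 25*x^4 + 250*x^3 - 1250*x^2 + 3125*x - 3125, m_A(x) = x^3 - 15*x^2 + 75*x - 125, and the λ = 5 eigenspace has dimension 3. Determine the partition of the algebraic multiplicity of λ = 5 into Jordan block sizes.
Block sizes for λ = 5: [3, 1, 1]

Step 1 — from the characteristic polynomial, algebraic multiplicity of λ = 5 is 5. From dim ker(A − (5)·I) = 3, there are exactly 3 Jordan blocks for λ = 5.
Step 2 — from the minimal polynomial, the factor (x − 5)^3 tells us the largest block for λ = 5 has size 3.
Step 3 — with total size 5, 3 blocks, and largest block 3, the block sizes (in nonincreasing order) are [3, 1, 1].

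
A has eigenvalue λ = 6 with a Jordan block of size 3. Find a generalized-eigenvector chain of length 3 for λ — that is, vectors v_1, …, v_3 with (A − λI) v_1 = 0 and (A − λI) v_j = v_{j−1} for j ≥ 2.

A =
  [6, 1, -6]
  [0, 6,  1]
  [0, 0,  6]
A Jordan chain for λ = 6 of length 3:
v_1 = (1, 0, 0)ᵀ
v_2 = (-6, 1, 0)ᵀ
v_3 = (0, 0, 1)ᵀ

Let N = A − (6)·I. We want v_3 with N^3 v_3 = 0 but N^2 v_3 ≠ 0; then v_{j-1} := N · v_j for j = 3, …, 2.

Pick v_3 = (0, 0, 1)ᵀ.
Then v_2 = N · v_3 = (-6, 1, 0)ᵀ.
Then v_1 = N · v_2 = (1, 0, 0)ᵀ.

Sanity check: (A − (6)·I) v_1 = (0, 0, 0)ᵀ = 0. ✓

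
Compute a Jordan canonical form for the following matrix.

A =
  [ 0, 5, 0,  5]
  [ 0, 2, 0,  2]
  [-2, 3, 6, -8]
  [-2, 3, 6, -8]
J_3(0) ⊕ J_1(0)

The characteristic polynomial is
  det(x·I − A) = x^4

Eigenvalues and multiplicities (the geometric multiplicity of λ is n − rank(A − λI), which equals the number of Jordan blocks for λ):
  λ = 0: algebraic multiplicity = 4, geometric multiplicity = 2

Determining the block sizes for each eigenvalue:
  λ = 0: with am = 4 and gm = 2, the partition is not yet determined (e.g. several partitions of 4 into 2 parts exist). Let N = A − (0)·I. Computing rank(N^1) = 2, rank(N^2) = 1, rank(N^3) = 0; the number of blocks of size ≥ j is rank(N^{j−1}) − rank(N^j), giving [2, 1, 1]. So we have 1 block(s) of size 3, 1 block(s) of size 1 → block sizes [3, 1]

Assembling the blocks gives a Jordan form
J =
  [0, 1, 0, 0]
  [0, 0, 1, 0]
  [0, 0, 0, 0]
  [0, 0, 0, 0]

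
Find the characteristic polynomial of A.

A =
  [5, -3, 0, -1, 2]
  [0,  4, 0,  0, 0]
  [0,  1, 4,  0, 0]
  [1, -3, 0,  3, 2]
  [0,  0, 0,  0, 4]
x^5 - 20*x^4 + 160*x^3 - 640*x^2 + 1280*x - 1024

Expanding det(x·I − A) (e.g. by cofactor expansion or by noting that A is similar to its Jordan form J, which has the same characteristic polynomial as A) gives
  χ_A(x) = x^5 - 20*x^4 + 160*x^3 - 640*x^2 + 1280*x - 1024
which factors as (x - 4)^5. The eigenvalues (with algebraic multiplicities) are λ = 4 with multiplicity 5.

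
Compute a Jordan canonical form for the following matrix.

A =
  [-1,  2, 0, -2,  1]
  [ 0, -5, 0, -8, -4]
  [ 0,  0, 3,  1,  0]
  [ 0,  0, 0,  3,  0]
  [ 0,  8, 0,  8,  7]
J_2(-1) ⊕ J_2(3) ⊕ J_1(3)

The characteristic polynomial is
  det(x·I − A) = x^5 - 7*x^4 + 10*x^3 + 18*x^2 - 27*x - 27 = (x - 3)^3*(x + 1)^2

Eigenvalues and multiplicities (the geometric multiplicity of λ is n − rank(A − λI), which equals the number of Jordan blocks for λ):
  λ = -1: algebraic multiplicity = 2, geometric multiplicity = 1
  λ = 3: algebraic multiplicity = 3, geometric multiplicity = 2

Determining the block sizes for each eigenvalue:
  λ = -1: one block (gm = 1), so the single block has size am = 2 → block sizes [2]
  λ = 3: 2 blocks summing to 3 forces exactly one block of size 2 and the rest size 1 → block sizes [2, 1]

Assembling the blocks gives a Jordan form
J =
  [-1,  1, 0, 0, 0]
  [ 0, -1, 0, 0, 0]
  [ 0,  0, 3, 1, 0]
  [ 0,  0, 0, 3, 0]
  [ 0,  0, 0, 0, 3]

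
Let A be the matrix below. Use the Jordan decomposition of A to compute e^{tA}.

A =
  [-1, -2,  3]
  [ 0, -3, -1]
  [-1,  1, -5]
e^{tA} =
  [t^2*exp(-3*t)/2 + 2*t*exp(-3*t) + exp(-3*t), -t^2*exp(-3*t)/2 - 2*t*exp(-3*t), t^2*exp(-3*t) + 3*t*exp(-3*t)]
  [t^2*exp(-3*t)/2, -t^2*exp(-3*t)/2 + exp(-3*t), t^2*exp(-3*t) - t*exp(-3*t)]
  [-t*exp(-3*t), t*exp(-3*t), -2*t*exp(-3*t) + exp(-3*t)]

Strategy: write A = P · J · P⁻¹ where J is a Jordan canonical form, so e^{tA} = P · e^{tJ} · P⁻¹, and e^{tJ} can be computed block-by-block.

A has Jordan form
J =
  [-3,  1,  0]
  [ 0, -3,  1]
  [ 0,  0, -3]
(up to reordering of blocks).

Per-block formulas:
  For a 3×3 Jordan block J_3(-3): exp(t · J_3(-3)) = e^(-3t)·(I + t·N + (t^2/2)·N^2), where N is the 3×3 nilpotent shift.

After assembling e^{tJ} and conjugating by P, we get:

e^{tA} =
  [t^2*exp(-3*t)/2 + 2*t*exp(-3*t) + exp(-3*t), -t^2*exp(-3*t)/2 - 2*t*exp(-3*t), t^2*exp(-3*t) + 3*t*exp(-3*t)]
  [t^2*exp(-3*t)/2, -t^2*exp(-3*t)/2 + exp(-3*t), t^2*exp(-3*t) - t*exp(-3*t)]
  [-t*exp(-3*t), t*exp(-3*t), -2*t*exp(-3*t) + exp(-3*t)]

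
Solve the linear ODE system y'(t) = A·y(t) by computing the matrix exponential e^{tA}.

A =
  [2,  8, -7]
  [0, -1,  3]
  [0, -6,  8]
e^{tA} =
  [exp(2*t), 2*t*exp(2*t) + 2*exp(5*t) - 2*exp(2*t), -t*exp(2*t) - 2*exp(5*t) + 2*exp(2*t)]
  [0, -exp(5*t) + 2*exp(2*t), exp(5*t) - exp(2*t)]
  [0, -2*exp(5*t) + 2*exp(2*t), 2*exp(5*t) - exp(2*t)]

Strategy: write A = P · J · P⁻¹ where J is a Jordan canonical form, so e^{tA} = P · e^{tJ} · P⁻¹, and e^{tJ} can be computed block-by-block.

A has Jordan form
J =
  [2, 1, 0]
  [0, 2, 0]
  [0, 0, 5]
(up to reordering of blocks).

Per-block formulas:
  For a 1×1 block at λ = 5: exp(t · [5]) = [e^(5t)].
  For a 2×2 Jordan block J_2(2): exp(t · J_2(2)) = e^(2t)·(I + t·N), where N is the 2×2 nilpotent shift.

After assembling e^{tJ} and conjugating by P, we get:

e^{tA} =
  [exp(2*t), 2*t*exp(2*t) + 2*exp(5*t) - 2*exp(2*t), -t*exp(2*t) - 2*exp(5*t) + 2*exp(2*t)]
  [0, -exp(5*t) + 2*exp(2*t), exp(5*t) - exp(2*t)]
  [0, -2*exp(5*t) + 2*exp(2*t), 2*exp(5*t) - exp(2*t)]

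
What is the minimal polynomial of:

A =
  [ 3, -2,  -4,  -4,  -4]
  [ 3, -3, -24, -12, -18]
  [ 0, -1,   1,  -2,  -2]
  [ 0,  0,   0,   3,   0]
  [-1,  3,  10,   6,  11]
x^3 - 9*x^2 + 27*x - 27

The characteristic polynomial is χ_A(x) = (x - 3)^5, so the eigenvalues are known. The minimal polynomial is
  m_A(x) = Π_λ (x − λ)^{k_λ}
where k_λ is the size of the *largest* Jordan block for λ (equivalently, the smallest k with (A − λI)^k v = 0 for every generalised eigenvector v of λ).

  λ = 3: largest Jordan block has size 3, contributing (x − 3)^3

So m_A(x) = (x - 3)^3 = x^3 - 9*x^2 + 27*x - 27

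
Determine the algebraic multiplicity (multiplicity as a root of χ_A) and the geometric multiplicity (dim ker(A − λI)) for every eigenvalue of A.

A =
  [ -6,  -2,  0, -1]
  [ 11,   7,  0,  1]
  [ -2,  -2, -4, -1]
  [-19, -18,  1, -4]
λ = -4: alg = 3, geom = 1; λ = 5: alg = 1, geom = 1

Step 1 — factor the characteristic polynomial to read off the algebraic multiplicities:
  χ_A(x) = (x - 5)*(x + 4)^3

Step 2 — compute geometric multiplicities via the rank-nullity identity g(λ) = n − rank(A − λI):
  rank(A − (-4)·I) = 3, so dim ker(A − (-4)·I) = n − 3 = 1
  rank(A − (5)·I) = 3, so dim ker(A − (5)·I) = n − 3 = 1

Summary:
  λ = -4: algebraic multiplicity = 3, geometric multiplicity = 1
  λ = 5: algebraic multiplicity = 1, geometric multiplicity = 1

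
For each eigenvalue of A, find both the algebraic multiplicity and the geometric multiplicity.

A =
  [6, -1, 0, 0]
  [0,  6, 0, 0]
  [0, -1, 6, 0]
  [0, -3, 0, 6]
λ = 6: alg = 4, geom = 3

Step 1 — factor the characteristic polynomial to read off the algebraic multiplicities:
  χ_A(x) = (x - 6)^4

Step 2 — compute geometric multiplicities via the rank-nullity identity g(λ) = n − rank(A − λI):
  rank(A − (6)·I) = 1, so dim ker(A − (6)·I) = n − 1 = 3

Summary:
  λ = 6: algebraic multiplicity = 4, geometric multiplicity = 3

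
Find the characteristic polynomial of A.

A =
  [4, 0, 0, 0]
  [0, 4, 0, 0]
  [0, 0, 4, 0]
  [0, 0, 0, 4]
x^4 - 16*x^3 + 96*x^2 - 256*x + 256

Expanding det(x·I − A) (e.g. by cofactor expansion or by noting that A is similar to its Jordan form J, which has the same characteristic polynomial as A) gives
  χ_A(x) = x^4 - 16*x^3 + 96*x^2 - 256*x + 256
which factors as (x - 4)^4. The eigenvalues (with algebraic multiplicities) are λ = 4 with multiplicity 4.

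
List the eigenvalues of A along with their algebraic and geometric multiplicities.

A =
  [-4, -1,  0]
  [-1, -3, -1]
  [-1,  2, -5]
λ = -4: alg = 3, geom = 1

Step 1 — factor the characteristic polynomial to read off the algebraic multiplicities:
  χ_A(x) = (x + 4)^3

Step 2 — compute geometric multiplicities via the rank-nullity identity g(λ) = n − rank(A − λI):
  rank(A − (-4)·I) = 2, so dim ker(A − (-4)·I) = n − 2 = 1

Summary:
  λ = -4: algebraic multiplicity = 3, geometric multiplicity = 1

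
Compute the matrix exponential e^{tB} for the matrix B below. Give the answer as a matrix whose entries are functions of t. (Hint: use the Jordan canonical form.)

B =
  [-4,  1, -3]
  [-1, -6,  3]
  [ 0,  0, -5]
e^{tB} =
  [t*exp(-5*t) + exp(-5*t), t*exp(-5*t), -3*t*exp(-5*t)]
  [-t*exp(-5*t), -t*exp(-5*t) + exp(-5*t), 3*t*exp(-5*t)]
  [0, 0, exp(-5*t)]

Strategy: write B = P · J · P⁻¹ where J is a Jordan canonical form, so e^{tB} = P · e^{tJ} · P⁻¹, and e^{tJ} can be computed block-by-block.

B has Jordan form
J =
  [-5,  1,  0]
  [ 0, -5,  0]
  [ 0,  0, -5]
(up to reordering of blocks).

Per-block formulas:
  For a 2×2 Jordan block J_2(-5): exp(t · J_2(-5)) = e^(-5t)·(I + t·N), where N is the 2×2 nilpotent shift.
  For a 1×1 block at λ = -5: exp(t · [-5]) = [e^(-5t)].

After assembling e^{tJ} and conjugating by P, we get:

e^{tB} =
  [t*exp(-5*t) + exp(-5*t), t*exp(-5*t), -3*t*exp(-5*t)]
  [-t*exp(-5*t), -t*exp(-5*t) + exp(-5*t), 3*t*exp(-5*t)]
  [0, 0, exp(-5*t)]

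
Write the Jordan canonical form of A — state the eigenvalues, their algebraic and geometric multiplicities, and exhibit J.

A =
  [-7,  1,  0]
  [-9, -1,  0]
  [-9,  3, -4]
J_2(-4) ⊕ J_1(-4)

The characteristic polynomial is
  det(x·I − A) = x^3 + 12*x^2 + 48*x + 64 = (x + 4)^3

Eigenvalues and multiplicities (the geometric multiplicity of λ is n − rank(A − λI), which equals the number of Jordan blocks for λ):
  λ = -4: algebraic multiplicity = 3, geometric multiplicity = 2

Determining the block sizes for each eigenvalue:
  λ = -4: 2 blocks summing to 3 forces exactly one block of size 2 and the rest size 1 → block sizes [2, 1]

Assembling the blocks gives a Jordan form
J =
  [-4,  1,  0]
  [ 0, -4,  0]
  [ 0,  0, -4]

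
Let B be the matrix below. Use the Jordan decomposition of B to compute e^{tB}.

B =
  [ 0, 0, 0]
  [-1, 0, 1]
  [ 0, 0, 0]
e^{tB} =
  [1, 0, 0]
  [-t, 1, t]
  [0, 0, 1]

Strategy: write B = P · J · P⁻¹ where J is a Jordan canonical form, so e^{tB} = P · e^{tJ} · P⁻¹, and e^{tJ} can be computed block-by-block.

B has Jordan form
J =
  [0, 1, 0]
  [0, 0, 0]
  [0, 0, 0]
(up to reordering of blocks).

Per-block formulas:
  For a 2×2 Jordan block J_2(0): exp(t · J_2(0)) = e^(0t)·(I + t·N), where N is the 2×2 nilpotent shift.
  For a 1×1 block at λ = 0: exp(t · [0]) = [e^(0t)].

After assembling e^{tJ} and conjugating by P, we get:

e^{tB} =
  [1, 0, 0]
  [-t, 1, t]
  [0, 0, 1]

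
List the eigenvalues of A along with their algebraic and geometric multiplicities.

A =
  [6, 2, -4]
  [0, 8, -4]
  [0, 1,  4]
λ = 6: alg = 3, geom = 2

Step 1 — factor the characteristic polynomial to read off the algebraic multiplicities:
  χ_A(x) = (x - 6)^3

Step 2 — compute geometric multiplicities via the rank-nullity identity g(λ) = n − rank(A − λI):
  rank(A − (6)·I) = 1, so dim ker(A − (6)·I) = n − 1 = 2

Summary:
  λ = 6: algebraic multiplicity = 3, geometric multiplicity = 2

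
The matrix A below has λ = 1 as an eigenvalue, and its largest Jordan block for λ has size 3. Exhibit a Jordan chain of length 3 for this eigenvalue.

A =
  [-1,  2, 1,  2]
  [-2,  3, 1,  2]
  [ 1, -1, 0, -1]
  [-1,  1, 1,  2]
A Jordan chain for λ = 1 of length 3:
v_1 = (-1, -1, 0, 0)ᵀ
v_2 = (-2, -2, 1, -1)ᵀ
v_3 = (1, 0, 0, 0)ᵀ

Let N = A − (1)·I. We want v_3 with N^3 v_3 = 0 but N^2 v_3 ≠ 0; then v_{j-1} := N · v_j for j = 3, …, 2.

Pick v_3 = (1, 0, 0, 0)ᵀ.
Then v_2 = N · v_3 = (-2, -2, 1, -1)ᵀ.
Then v_1 = N · v_2 = (-1, -1, 0, 0)ᵀ.

Sanity check: (A − (1)·I) v_1 = (0, 0, 0, 0)ᵀ = 0. ✓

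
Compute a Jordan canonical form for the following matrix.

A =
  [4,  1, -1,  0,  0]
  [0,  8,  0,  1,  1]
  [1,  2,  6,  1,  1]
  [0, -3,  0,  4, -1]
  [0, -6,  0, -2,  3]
J_2(5) ⊕ J_2(5) ⊕ J_1(5)

The characteristic polynomial is
  det(x·I − A) = x^5 - 25*x^4 + 250*x^3 - 1250*x^2 + 3125*x - 3125 = (x - 5)^5

Eigenvalues and multiplicities (the geometric multiplicity of λ is n − rank(A − λI), which equals the number of Jordan blocks for λ):
  λ = 5: algebraic multiplicity = 5, geometric multiplicity = 3

Determining the block sizes for each eigenvalue:
  λ = 5: with am = 5 and gm = 3, the partition is not yet determined (e.g. several partitions of 5 into 3 parts exist). Let N = A − (5)·I. Computing rank(N^1) = 2, rank(N^2) = 0; the number of blocks of size ≥ j is rank(N^{j−1}) − rank(N^j), giving [3, 2]. So we have 2 block(s) of size 2, 1 block(s) of size 1 → block sizes [2, 2, 1]

Assembling the blocks gives a Jordan form
J =
  [5, 1, 0, 0, 0]
  [0, 5, 0, 0, 0]
  [0, 0, 5, 1, 0]
  [0, 0, 0, 5, 0]
  [0, 0, 0, 0, 5]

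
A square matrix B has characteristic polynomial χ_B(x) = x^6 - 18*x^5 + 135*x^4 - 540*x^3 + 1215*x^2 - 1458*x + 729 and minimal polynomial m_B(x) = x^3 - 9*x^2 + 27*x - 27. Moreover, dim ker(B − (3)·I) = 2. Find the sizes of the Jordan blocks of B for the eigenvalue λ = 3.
Block sizes for λ = 3: [3, 3]

Step 1 — from the characteristic polynomial, algebraic multiplicity of λ = 3 is 6. From dim ker(B − (3)·I) = 2, there are exactly 2 Jordan blocks for λ = 3.
Step 2 — from the minimal polynomial, the factor (x − 3)^3 tells us the largest block for λ = 3 has size 3.
Step 3 — with total size 6, 2 blocks, and largest block 3, the block sizes (in nonincreasing order) are [3, 3].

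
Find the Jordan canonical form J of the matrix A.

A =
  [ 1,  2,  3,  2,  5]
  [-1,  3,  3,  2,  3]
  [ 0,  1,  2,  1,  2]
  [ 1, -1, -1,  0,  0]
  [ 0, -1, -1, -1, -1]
J_3(1) ⊕ J_2(1)

The characteristic polynomial is
  det(x·I − A) = x^5 - 5*x^4 + 10*x^3 - 10*x^2 + 5*x - 1 = (x - 1)^5

Eigenvalues and multiplicities (the geometric multiplicity of λ is n − rank(A − λI), which equals the number of Jordan blocks for λ):
  λ = 1: algebraic multiplicity = 5, geometric multiplicity = 2

Determining the block sizes for each eigenvalue:
  λ = 1: with am = 5 and gm = 2, the partition is not yet determined (e.g. several partitions of 5 into 2 parts exist). Let N = A − (1)·I. Computing rank(N^1) = 3, rank(N^2) = 1, rank(N^3) = 0; the number of blocks of size ≥ j is rank(N^{j−1}) − rank(N^j), giving [2, 2, 1]. So we have 1 block(s) of size 3, 1 block(s) of size 2 → block sizes [3, 2]

Assembling the blocks gives a Jordan form
J =
  [1, 1, 0, 0, 0]
  [0, 1, 1, 0, 0]
  [0, 0, 1, 0, 0]
  [0, 0, 0, 1, 1]
  [0, 0, 0, 0, 1]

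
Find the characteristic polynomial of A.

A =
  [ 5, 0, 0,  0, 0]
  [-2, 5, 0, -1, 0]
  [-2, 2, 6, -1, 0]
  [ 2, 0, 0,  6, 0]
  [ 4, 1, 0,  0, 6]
x^5 - 28*x^4 + 313*x^3 - 1746*x^2 + 4860*x - 5400

Expanding det(x·I − A) (e.g. by cofactor expansion or by noting that A is similar to its Jordan form J, which has the same characteristic polynomial as A) gives
  χ_A(x) = x^5 - 28*x^4 + 313*x^3 - 1746*x^2 + 4860*x - 5400
which factors as (x - 6)^3*(x - 5)^2. The eigenvalues (with algebraic multiplicities) are λ = 5 with multiplicity 2, λ = 6 with multiplicity 3.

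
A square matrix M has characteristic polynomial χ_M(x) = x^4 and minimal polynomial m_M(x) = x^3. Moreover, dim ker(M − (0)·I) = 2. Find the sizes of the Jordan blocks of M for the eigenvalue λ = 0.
Block sizes for λ = 0: [3, 1]

Step 1 — from the characteristic polynomial, algebraic multiplicity of λ = 0 is 4. From dim ker(M − (0)·I) = 2, there are exactly 2 Jordan blocks for λ = 0.
Step 2 — from the minimal polynomial, the factor (x − 0)^3 tells us the largest block for λ = 0 has size 3.
Step 3 — with total size 4, 2 blocks, and largest block 3, the block sizes (in nonincreasing order) are [3, 1].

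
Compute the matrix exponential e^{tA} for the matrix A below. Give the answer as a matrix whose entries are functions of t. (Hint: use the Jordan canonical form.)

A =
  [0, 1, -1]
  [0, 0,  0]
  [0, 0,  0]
e^{tA} =
  [1, t, -t]
  [0, 1, 0]
  [0, 0, 1]

Strategy: write A = P · J · P⁻¹ where J is a Jordan canonical form, so e^{tA} = P · e^{tJ} · P⁻¹, and e^{tJ} can be computed block-by-block.

A has Jordan form
J =
  [0, 1, 0]
  [0, 0, 0]
  [0, 0, 0]
(up to reordering of blocks).

Per-block formulas:
  For a 2×2 Jordan block J_2(0): exp(t · J_2(0)) = e^(0t)·(I + t·N), where N is the 2×2 nilpotent shift.
  For a 1×1 block at λ = 0: exp(t · [0]) = [e^(0t)].

After assembling e^{tJ} and conjugating by P, we get:

e^{tA} =
  [1, t, -t]
  [0, 1, 0]
  [0, 0, 1]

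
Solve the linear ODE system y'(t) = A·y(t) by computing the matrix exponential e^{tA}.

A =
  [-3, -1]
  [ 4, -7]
e^{tA} =
  [2*t*exp(-5*t) + exp(-5*t), -t*exp(-5*t)]
  [4*t*exp(-5*t), -2*t*exp(-5*t) + exp(-5*t)]

Strategy: write A = P · J · P⁻¹ where J is a Jordan canonical form, so e^{tA} = P · e^{tJ} · P⁻¹, and e^{tJ} can be computed block-by-block.

A has Jordan form
J =
  [-5,  1]
  [ 0, -5]
(up to reordering of blocks).

Per-block formulas:
  For a 2×2 Jordan block J_2(-5): exp(t · J_2(-5)) = e^(-5t)·(I + t·N), where N is the 2×2 nilpotent shift.

After assembling e^{tJ} and conjugating by P, we get:

e^{tA} =
  [2*t*exp(-5*t) + exp(-5*t), -t*exp(-5*t)]
  [4*t*exp(-5*t), -2*t*exp(-5*t) + exp(-5*t)]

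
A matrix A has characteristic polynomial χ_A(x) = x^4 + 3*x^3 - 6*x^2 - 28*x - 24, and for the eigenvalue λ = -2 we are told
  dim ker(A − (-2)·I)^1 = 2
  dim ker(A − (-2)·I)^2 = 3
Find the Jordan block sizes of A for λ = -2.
Block sizes for λ = -2: [2, 1]

From the dimensions of kernels of powers, the number of Jordan blocks of size at least j is d_j − d_{j−1} where d_j = dim ker(N^j) (with d_0 = 0). Computing the differences gives [2, 1].
The number of blocks of size exactly k is (#blocks of size ≥ k) − (#blocks of size ≥ k + 1), so the partition is: 1 block(s) of size 1, 1 block(s) of size 2.
In nonincreasing order the block sizes are [2, 1].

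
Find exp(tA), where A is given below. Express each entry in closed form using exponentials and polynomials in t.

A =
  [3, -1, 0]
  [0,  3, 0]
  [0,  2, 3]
e^{tA} =
  [exp(3*t), -t*exp(3*t), 0]
  [0, exp(3*t), 0]
  [0, 2*t*exp(3*t), exp(3*t)]

Strategy: write A = P · J · P⁻¹ where J is a Jordan canonical form, so e^{tA} = P · e^{tJ} · P⁻¹, and e^{tJ} can be computed block-by-block.

A has Jordan form
J =
  [3, 1, 0]
  [0, 3, 0]
  [0, 0, 3]
(up to reordering of blocks).

Per-block formulas:
  For a 1×1 block at λ = 3: exp(t · [3]) = [e^(3t)].
  For a 2×2 Jordan block J_2(3): exp(t · J_2(3)) = e^(3t)·(I + t·N), where N is the 2×2 nilpotent shift.

After assembling e^{tJ} and conjugating by P, we get:

e^{tA} =
  [exp(3*t), -t*exp(3*t), 0]
  [0, exp(3*t), 0]
  [0, 2*t*exp(3*t), exp(3*t)]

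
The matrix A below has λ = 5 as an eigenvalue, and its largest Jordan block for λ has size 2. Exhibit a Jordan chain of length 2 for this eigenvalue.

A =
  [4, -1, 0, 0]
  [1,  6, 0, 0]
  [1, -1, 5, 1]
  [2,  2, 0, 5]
A Jordan chain for λ = 5 of length 2:
v_1 = (-1, 1, 1, 2)ᵀ
v_2 = (1, 0, 0, 0)ᵀ

Let N = A − (5)·I. We want v_2 with N^2 v_2 = 0 but N^1 v_2 ≠ 0; then v_{j-1} := N · v_j for j = 2, …, 2.

Pick v_2 = (1, 0, 0, 0)ᵀ.
Then v_1 = N · v_2 = (-1, 1, 1, 2)ᵀ.

Sanity check: (A − (5)·I) v_1 = (0, 0, 0, 0)ᵀ = 0. ✓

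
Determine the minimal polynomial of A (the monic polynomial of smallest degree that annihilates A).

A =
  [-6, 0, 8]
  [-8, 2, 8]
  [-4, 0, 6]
x^2 - 4

The characteristic polynomial is χ_A(x) = (x - 2)^2*(x + 2), so the eigenvalues are known. The minimal polynomial is
  m_A(x) = Π_λ (x − λ)^{k_λ}
where k_λ is the size of the *largest* Jordan block for λ (equivalently, the smallest k with (A − λI)^k v = 0 for every generalised eigenvector v of λ).

  λ = -2: largest Jordan block has size 1, contributing (x + 2)
  λ = 2: largest Jordan block has size 1, contributing (x − 2)

So m_A(x) = (x - 2)*(x + 2) = x^2 - 4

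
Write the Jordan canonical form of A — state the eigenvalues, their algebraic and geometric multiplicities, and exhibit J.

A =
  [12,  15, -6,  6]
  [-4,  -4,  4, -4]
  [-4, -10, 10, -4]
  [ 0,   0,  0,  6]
J_2(6) ⊕ J_1(6) ⊕ J_1(6)

The characteristic polynomial is
  det(x·I − A) = x^4 - 24*x^3 + 216*x^2 - 864*x + 1296 = (x - 6)^4

Eigenvalues and multiplicities (the geometric multiplicity of λ is n − rank(A − λI), which equals the number of Jordan blocks for λ):
  λ = 6: algebraic multiplicity = 4, geometric multiplicity = 3

Determining the block sizes for each eigenvalue:
  λ = 6: 3 blocks summing to 4 forces exactly one block of size 2 and the rest size 1 → block sizes [2, 1, 1]

Assembling the blocks gives a Jordan form
J =
  [6, 1, 0, 0]
  [0, 6, 0, 0]
  [0, 0, 6, 0]
  [0, 0, 0, 6]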